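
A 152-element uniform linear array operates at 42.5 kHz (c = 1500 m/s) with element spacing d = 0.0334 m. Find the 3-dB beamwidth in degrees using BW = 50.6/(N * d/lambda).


Step 1: lambda = 1500/42500 = 0.03529 m
Step 2: d/lambda = 0.0334/0.03529 = 0.9464
Step 3: BW = 50.6/(N * d/lambda) = 50.6/(152 * 0.9464) = 0.35

0.35 deg


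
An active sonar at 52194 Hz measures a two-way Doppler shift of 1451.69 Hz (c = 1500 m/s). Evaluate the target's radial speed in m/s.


20.86 m/s


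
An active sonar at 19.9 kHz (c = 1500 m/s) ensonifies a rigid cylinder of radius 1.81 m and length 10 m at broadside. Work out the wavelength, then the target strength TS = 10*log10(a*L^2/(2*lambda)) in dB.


Step 1: lambda = c/f = 1500/19900 = 0.07538 m
Step 2: TS = 10*log10(a*L^2/(2*lambda)) = 10*log10(1.81*10^2/(2*0.07538)) = 30.79

30.79 dB


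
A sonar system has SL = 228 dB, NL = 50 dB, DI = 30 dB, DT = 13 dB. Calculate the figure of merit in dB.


FOM = SL - NL + DI - DT = 228 - 50 + 30 - 13 = 195

195 dB


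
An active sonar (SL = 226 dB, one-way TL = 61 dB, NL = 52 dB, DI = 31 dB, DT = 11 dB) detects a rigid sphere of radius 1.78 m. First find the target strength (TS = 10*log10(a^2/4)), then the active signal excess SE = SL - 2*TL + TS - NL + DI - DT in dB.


Step 1: TS = 10*log10(1.78^2/4) = -1.01 dB
Step 2: SE = SL - 2*TL + TS - NL + DI - DT = 226 - 2*61 + (-1.01) - 52 + 31 - 11 = 70.99

70.99 dB


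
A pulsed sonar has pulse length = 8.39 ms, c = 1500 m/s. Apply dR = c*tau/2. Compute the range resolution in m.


dR = c*tau/2 = 1500 * 8.39e-3 / 2 = 6.2925

6.2925 m


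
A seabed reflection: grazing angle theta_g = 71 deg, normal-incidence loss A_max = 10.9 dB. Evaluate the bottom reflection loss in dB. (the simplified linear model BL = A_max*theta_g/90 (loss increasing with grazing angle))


8.6 dB


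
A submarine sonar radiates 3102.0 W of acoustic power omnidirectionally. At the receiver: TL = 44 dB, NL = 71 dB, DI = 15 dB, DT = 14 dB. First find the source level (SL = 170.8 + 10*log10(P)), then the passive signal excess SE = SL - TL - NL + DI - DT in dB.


Step 1: SL = 170.8 + 10*log10(3102.0) = 205.72 dB
Step 2: SE = SL - TL - NL + DI - DT = 205.72 - 44 - 71 + 15 - 14 = 91.72

91.72 dB


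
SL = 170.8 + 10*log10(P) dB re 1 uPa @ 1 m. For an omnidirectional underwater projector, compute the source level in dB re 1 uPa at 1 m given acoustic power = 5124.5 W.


SL = 170.8 + 10*log10(5124.5) = 170.8 + 37.1 = 207.9

207.9 dB


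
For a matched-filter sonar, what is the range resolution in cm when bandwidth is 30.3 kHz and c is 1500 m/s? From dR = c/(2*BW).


2.48 cm


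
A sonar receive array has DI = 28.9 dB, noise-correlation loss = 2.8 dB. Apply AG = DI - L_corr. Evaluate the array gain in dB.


AG = DI - L_corr = 28.9 - 2.8 = 26.1

26.1 dB


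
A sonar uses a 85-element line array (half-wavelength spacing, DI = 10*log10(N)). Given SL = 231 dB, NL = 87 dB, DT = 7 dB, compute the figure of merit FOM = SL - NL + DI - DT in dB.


Step 1: DI = 10*log10(85) = 19.29 dB
Step 2: FOM = SL - NL + DI - DT = 231 - 87 + 19.29 - 7 = 156.29

156.29 dB


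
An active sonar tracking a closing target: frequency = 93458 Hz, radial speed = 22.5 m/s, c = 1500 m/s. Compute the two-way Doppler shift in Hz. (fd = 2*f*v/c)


fd = 2*f*v/c = 2 * 93458 * 22.5 / 1500 = 2803.74

2803.74 Hz


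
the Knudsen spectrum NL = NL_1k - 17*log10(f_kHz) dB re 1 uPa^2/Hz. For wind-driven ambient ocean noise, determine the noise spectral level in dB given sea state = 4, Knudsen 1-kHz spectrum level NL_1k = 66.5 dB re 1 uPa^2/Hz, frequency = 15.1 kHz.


46.46 dB


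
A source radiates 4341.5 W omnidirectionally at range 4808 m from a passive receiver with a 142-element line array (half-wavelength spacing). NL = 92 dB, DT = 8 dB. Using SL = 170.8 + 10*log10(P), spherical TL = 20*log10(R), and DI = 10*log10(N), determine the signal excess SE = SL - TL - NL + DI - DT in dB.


55.06 dB


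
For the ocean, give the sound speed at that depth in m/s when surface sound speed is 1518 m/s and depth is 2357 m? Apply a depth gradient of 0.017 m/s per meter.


c = 1518 + 0.017 * 2357 = 1558.069

1558.069 m/s


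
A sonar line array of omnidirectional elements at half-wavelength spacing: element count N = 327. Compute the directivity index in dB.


DI = 10*log10(327) = 25.15

25.15 dB


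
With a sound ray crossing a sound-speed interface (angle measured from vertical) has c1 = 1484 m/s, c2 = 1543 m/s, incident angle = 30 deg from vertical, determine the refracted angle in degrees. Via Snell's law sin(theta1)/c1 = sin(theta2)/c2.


31.32 deg


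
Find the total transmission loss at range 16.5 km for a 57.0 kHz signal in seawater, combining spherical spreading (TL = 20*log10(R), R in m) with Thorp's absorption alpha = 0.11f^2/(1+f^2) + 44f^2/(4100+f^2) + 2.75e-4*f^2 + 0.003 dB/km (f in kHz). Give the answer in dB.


421.92 dB


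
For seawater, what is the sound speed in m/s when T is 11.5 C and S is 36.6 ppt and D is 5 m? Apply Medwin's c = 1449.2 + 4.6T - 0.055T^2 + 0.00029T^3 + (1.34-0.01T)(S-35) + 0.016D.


1497.31 m/s


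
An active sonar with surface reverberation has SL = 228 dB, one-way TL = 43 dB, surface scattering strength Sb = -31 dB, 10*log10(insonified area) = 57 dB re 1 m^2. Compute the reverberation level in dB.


RL = SL - 2*TL + Sb + 10*log10(A) = 228 - 2*43 + (-31) + 57 = 168

168 dB


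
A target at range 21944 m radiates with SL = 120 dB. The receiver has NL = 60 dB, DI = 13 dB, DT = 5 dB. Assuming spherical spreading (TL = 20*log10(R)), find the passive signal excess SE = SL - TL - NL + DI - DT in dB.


Step 1: TL = 20*log10(21944) = 86.83 dB
Step 2: SE = 120 - 86.83 - 60 + 13 - 5 = -18.83

-18.83 dB


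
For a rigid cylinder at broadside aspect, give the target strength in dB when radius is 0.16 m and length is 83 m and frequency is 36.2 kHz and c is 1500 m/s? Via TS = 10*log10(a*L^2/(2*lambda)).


lambda = 1500/36200 = 0.04144 m
TS = 10*log10(0.16*83^2/(2*0.04144)) = 41.24

41.24 dB


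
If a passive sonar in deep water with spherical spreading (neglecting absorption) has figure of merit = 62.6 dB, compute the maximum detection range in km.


1.35 km


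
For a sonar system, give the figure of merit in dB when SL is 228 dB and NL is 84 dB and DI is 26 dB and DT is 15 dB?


155 dB


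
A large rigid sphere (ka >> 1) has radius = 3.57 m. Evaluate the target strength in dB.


TS = 10*log10(3.57^2 / 4) = 10*log10(3.186225) = 5.03

5.03 dB


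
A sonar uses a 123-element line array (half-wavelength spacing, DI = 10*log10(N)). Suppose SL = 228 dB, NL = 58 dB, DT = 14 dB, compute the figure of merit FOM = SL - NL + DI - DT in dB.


Step 1: DI = 10*log10(123) = 20.9 dB
Step 2: FOM = SL - NL + DI - DT = 228 - 58 + 20.9 - 14 = 176.9

176.9 dB


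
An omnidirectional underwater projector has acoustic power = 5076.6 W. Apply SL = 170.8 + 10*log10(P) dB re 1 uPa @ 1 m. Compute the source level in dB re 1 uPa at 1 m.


SL = 170.8 + 10*log10(5076.6) = 170.8 + 37.06 = 207.86

207.86 dB


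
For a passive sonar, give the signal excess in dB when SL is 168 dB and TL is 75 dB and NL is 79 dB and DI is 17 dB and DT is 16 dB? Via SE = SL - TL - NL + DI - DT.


SE = SL - TL - NL + DI - DT = 168 - 75 - 79 + 17 - 16 = 15

15 dB


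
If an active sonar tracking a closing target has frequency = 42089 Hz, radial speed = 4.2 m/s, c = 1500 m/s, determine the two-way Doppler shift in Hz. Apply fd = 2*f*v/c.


235.7 Hz


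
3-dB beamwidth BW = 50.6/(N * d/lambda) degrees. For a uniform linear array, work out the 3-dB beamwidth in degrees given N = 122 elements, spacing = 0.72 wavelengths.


BW = 50.6 / (122 * 0.72) = 50.6 / 87.84 = 0.58

0.58 deg


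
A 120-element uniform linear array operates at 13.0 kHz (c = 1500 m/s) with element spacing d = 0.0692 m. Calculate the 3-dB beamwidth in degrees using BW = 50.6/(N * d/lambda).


0.7 deg


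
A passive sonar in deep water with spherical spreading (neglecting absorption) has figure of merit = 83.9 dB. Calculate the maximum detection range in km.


At max range FOM = TL, so 20*log10(R) = 83.9
R = 10^(83.9/20) = 15667.51 m = 15.67 km

15.67 km


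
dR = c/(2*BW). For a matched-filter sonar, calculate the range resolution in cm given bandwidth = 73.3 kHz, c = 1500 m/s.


dR = c/(2*BW) = 1500 / (2 * 73.3e3) = 0.0102 m = 1.02 cm

1.02 cm


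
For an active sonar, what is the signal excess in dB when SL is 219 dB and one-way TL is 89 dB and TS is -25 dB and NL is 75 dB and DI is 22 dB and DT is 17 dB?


-54 dB


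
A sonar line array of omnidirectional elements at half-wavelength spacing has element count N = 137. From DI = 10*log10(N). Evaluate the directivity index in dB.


DI = 10*log10(137) = 21.37

21.37 dB


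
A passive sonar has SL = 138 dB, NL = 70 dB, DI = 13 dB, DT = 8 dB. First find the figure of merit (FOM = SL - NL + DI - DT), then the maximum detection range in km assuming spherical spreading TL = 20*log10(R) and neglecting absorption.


Step 1: FOM = SL - NL + DI - DT = 138 - 70 + 13 - 8 = 73 dB
Step 2: at max range FOM = TL = 20*log10(R), so R = 10^(73/20) = 4466.84 m = 4.47 km

4.47 km


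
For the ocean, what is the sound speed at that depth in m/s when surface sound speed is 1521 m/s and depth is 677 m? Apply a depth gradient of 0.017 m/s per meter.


c = 1521 + 0.017 * 677 = 1532.509

1532.509 m/s


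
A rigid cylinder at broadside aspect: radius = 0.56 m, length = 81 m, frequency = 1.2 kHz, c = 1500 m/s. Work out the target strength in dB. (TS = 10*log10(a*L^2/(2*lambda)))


lambda = 1500/1200 = 1.25 m
TS = 10*log10(0.56*81^2/(2*1.25)) = 31.67

31.67 dB


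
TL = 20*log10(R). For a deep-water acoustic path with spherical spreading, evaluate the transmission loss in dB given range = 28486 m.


89.09 dB


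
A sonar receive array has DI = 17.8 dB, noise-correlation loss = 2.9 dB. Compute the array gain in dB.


AG = DI - L_corr = 17.8 - 2.9 = 14.9

14.9 dB


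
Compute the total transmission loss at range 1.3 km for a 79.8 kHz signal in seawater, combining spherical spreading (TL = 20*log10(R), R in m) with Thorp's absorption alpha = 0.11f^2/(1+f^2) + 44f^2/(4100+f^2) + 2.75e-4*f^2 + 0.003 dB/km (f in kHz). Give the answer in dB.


Step 1 (Thorp): alpha = 0.11*6368.04/(1+6368.04) + 44*6368.04/(4100+6368.04) + 2.75e-4*6368.04 + 0.003 = 28.6308 dB/km
Step 2: TL_spread = 20*log10(1300) = 62.28 dB
Step 3: TL_abs = alpha*R = 28.6308 * 1.3 = 37.22 dB
Step 4: TL_total = 62.28 + 37.22 = 99.5

99.5 dB


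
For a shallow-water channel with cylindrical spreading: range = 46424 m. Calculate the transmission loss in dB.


46.67 dB


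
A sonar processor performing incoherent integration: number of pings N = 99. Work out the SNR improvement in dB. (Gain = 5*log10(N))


Gain = 5*log10(99) = 9.98

9.98 dB


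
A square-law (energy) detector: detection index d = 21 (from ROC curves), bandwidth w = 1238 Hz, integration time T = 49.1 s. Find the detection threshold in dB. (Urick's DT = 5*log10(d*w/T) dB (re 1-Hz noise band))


DT = 5*log10(d*w/T) = 5*log10(21 * 1238 / 49.1) = 5*log10(529.49) = 13.62

13.62 dB


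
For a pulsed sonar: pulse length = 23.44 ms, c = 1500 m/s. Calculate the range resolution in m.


17.58 m


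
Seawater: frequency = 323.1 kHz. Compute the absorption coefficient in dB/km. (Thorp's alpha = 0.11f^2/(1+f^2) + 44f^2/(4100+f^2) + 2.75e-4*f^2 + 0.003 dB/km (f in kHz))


f^2 = 104393.61
alpha = 0.11*104393.61/(1+104393.61) + 44*104393.61/(4100+104393.61) + 2.75e-4*104393.61 + 0.003 = 71.158

71.158 dB/km


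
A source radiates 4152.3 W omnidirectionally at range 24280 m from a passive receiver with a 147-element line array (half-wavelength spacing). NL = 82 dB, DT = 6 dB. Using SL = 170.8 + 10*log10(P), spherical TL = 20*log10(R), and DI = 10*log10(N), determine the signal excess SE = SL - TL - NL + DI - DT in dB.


52.95 dB


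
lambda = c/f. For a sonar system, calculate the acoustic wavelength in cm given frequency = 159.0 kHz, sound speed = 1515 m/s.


lambda = c/f = 1515 / 159000 = 0.0095 m = 0.95 cm

0.95 cm


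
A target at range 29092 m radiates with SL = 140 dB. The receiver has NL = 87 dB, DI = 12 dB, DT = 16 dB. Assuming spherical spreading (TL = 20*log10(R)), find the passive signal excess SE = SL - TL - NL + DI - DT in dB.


-40.28 dB


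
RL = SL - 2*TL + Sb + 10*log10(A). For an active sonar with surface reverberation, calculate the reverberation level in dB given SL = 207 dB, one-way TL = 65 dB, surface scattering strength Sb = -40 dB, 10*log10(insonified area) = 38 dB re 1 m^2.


RL = SL - 2*TL + Sb + 10*log10(A) = 207 - 2*65 + (-40) + 38 = 75

75 dB


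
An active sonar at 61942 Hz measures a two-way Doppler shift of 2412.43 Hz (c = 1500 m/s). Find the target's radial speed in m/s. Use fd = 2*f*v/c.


From fd = 2*f*v/c, v = c*fd/(2*f) = 1500 * 2412.43 / (2*61942) = 29.21

29.21 m/s


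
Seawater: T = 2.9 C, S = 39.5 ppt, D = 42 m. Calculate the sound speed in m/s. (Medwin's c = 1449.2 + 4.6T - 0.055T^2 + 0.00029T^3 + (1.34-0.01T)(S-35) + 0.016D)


c = 1449.2 + 4.6*2.9 - 0.055*2.9^2 + 0.00029*2.9^3 + (1.34 - 0.01*2.9)*(39.5 - 35) + 0.016*42 = 1468.66

1468.66 m/s


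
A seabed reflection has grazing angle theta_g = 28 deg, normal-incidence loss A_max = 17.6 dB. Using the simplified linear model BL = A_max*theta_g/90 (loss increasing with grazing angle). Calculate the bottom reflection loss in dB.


BL = A_max * theta_g / 90 = 17.6 * 28 / 90 = 5.48

5.48 dB


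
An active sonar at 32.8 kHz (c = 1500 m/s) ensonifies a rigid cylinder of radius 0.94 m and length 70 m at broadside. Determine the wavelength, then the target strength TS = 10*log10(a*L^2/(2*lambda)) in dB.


Step 1: lambda = c/f = 1500/32800 = 0.04573 m
Step 2: TS = 10*log10(a*L^2/(2*lambda)) = 10*log10(0.94*70^2/(2*0.04573)) = 47.02

47.02 dB


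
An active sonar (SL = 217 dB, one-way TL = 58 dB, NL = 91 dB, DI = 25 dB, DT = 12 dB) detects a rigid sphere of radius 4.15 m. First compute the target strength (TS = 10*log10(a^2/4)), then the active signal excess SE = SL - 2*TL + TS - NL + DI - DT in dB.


Step 1: TS = 10*log10(4.15^2/4) = 6.34 dB
Step 2: SE = SL - 2*TL + TS - NL + DI - DT = 217 - 2*58 + (6.34) - 91 + 25 - 12 = 29.34

29.34 dB


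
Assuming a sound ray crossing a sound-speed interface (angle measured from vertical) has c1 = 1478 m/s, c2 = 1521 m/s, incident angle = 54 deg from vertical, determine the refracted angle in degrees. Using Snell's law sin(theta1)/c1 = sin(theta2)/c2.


sin(theta2) = (c2/c1)*sin(theta1) = (1521/1478)*sin(54 deg) = 0.83255
theta2 = arcsin(0.83255) = 56.36

56.36 deg


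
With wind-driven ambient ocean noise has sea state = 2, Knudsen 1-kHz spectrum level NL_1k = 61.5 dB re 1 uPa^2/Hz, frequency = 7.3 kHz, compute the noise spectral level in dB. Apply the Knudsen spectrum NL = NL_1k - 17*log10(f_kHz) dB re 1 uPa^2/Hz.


NL = NL_1k - 17*log10(f_kHz) = 61.5 - 17*log10(7.3) = 61.5 - (14.68) = 46.82

46.82 dB


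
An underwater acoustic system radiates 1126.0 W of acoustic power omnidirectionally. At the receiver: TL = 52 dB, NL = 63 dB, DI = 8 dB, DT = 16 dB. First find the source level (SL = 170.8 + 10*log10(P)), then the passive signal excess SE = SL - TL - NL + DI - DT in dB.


Step 1: SL = 170.8 + 10*log10(1126.0) = 201.32 dB
Step 2: SE = SL - TL - NL + DI - DT = 201.32 - 52 - 63 + 8 - 16 = 78.32

78.32 dB


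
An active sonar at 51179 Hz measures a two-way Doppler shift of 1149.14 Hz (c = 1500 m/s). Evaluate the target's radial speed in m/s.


16.84 m/s


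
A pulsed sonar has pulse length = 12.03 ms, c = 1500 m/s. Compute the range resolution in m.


dR = c*tau/2 = 1500 * 12.03e-3 / 2 = 9.0225

9.0225 m


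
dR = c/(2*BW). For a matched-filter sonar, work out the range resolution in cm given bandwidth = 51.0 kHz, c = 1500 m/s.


dR = c/(2*BW) = 1500 / (2 * 51.0e3) = 0.0147 m = 1.47 cm

1.47 cm


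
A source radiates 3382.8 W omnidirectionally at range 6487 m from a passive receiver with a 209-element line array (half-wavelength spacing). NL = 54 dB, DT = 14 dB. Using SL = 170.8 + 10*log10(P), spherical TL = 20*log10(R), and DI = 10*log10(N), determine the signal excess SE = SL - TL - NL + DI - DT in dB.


Step 1: SL = 170.8 + 10*log10(3382.8) = 206.09 dB
Step 2: TL = 20*log10(6487) = 76.24 dB
Step 3: DI = 10*log10(209) = 23.2 dB
Step 4: SE = SL - TL - NL + DI - DT = 206.09 - 76.24 - 54 + 23.2 - 14 = 85.05

85.05 dB


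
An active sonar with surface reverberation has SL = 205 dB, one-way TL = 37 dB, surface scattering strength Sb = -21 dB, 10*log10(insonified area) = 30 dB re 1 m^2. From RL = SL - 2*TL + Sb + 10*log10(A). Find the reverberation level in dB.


RL = SL - 2*TL + Sb + 10*log10(A) = 205 - 2*37 + (-21) + 30 = 140

140 dB


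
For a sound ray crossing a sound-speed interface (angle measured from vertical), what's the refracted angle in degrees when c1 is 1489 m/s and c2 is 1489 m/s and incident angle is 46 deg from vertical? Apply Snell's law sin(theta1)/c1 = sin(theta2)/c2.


sin(theta2) = (c2/c1)*sin(theta1) = (1489/1489)*sin(46 deg) = 0.71934
theta2 = arcsin(0.71934) = 46.0

46.0 deg


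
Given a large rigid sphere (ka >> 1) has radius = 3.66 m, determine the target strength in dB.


TS = 10*log10(3.66^2 / 4) = 10*log10(3.3489) = 5.25

5.25 dB


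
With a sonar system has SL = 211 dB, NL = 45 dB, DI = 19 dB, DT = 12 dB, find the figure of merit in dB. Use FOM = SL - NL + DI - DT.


FOM = SL - NL + DI - DT = 211 - 45 + 19 - 12 = 173

173 dB


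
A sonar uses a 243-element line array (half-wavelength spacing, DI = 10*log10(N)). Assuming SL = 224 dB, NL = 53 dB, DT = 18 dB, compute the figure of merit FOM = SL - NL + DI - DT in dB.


176.86 dB


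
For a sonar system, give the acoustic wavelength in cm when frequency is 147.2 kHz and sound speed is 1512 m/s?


1.03 cm


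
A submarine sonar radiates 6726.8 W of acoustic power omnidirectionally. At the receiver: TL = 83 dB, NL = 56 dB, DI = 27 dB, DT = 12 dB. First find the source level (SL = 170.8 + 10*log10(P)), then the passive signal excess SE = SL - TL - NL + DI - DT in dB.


Step 1: SL = 170.8 + 10*log10(6726.8) = 209.08 dB
Step 2: SE = SL - TL - NL + DI - DT = 209.08 - 83 - 56 + 27 - 12 = 85.08

85.08 dB


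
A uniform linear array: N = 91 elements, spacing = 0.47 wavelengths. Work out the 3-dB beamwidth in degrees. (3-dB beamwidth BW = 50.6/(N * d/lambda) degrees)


BW = 50.6 / (91 * 0.47) = 50.6 / 42.77 = 1.18

1.18 deg


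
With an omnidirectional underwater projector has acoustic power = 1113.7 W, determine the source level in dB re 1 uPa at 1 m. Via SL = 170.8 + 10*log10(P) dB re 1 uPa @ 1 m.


SL = 170.8 + 10*log10(1113.7) = 170.8 + 30.47 = 201.27

201.27 dB


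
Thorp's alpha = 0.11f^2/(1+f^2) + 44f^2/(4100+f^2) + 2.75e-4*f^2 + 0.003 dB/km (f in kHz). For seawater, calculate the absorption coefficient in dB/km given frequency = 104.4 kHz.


35.083 dB/km


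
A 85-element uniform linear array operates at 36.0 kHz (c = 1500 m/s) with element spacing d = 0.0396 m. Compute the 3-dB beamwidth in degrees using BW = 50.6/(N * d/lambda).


0.63 deg


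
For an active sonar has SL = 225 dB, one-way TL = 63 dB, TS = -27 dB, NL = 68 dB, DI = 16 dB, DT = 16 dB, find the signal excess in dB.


4 dB


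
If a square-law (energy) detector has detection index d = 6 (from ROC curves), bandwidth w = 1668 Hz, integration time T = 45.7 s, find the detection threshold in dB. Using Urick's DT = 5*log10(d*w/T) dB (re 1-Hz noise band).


DT = 5*log10(d*w/T) = 5*log10(6 * 1668 / 45.7) = 5*log10(218.99) = 11.7

11.7 dB


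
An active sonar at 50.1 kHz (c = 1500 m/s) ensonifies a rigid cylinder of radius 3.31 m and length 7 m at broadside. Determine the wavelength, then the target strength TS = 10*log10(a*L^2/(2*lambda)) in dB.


Step 1: lambda = c/f = 1500/50100 = 0.02994 m
Step 2: TS = 10*log10(a*L^2/(2*lambda)) = 10*log10(3.31*7^2/(2*0.02994)) = 34.33

34.33 dB


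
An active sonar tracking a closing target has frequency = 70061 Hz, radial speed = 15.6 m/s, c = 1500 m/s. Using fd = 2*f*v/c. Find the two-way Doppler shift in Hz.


fd = 2*f*v/c = 2 * 70061 * 15.6 / 1500 = 1457.27

1457.27 Hz


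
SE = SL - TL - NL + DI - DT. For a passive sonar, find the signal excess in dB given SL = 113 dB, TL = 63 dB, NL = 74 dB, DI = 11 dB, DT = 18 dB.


-31 dB


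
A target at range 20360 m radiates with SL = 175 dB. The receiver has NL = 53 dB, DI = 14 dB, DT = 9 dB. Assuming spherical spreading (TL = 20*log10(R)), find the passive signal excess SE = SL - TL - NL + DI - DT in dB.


Step 1: TL = 20*log10(20360) = 86.18 dB
Step 2: SE = 175 - 86.18 - 53 + 14 - 9 = 40.82

40.82 dB


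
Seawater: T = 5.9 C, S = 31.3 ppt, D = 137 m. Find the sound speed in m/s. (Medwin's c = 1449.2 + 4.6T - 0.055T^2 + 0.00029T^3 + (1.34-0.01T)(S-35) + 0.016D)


c = 1449.2 + 4.6*5.9 - 0.055*5.9^2 + 0.00029*5.9^3 + (1.34 - 0.01*5.9)*(31.3 - 35) + 0.016*137 = 1471.94

1471.94 m/s


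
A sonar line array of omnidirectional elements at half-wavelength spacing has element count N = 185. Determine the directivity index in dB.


DI = 10*log10(185) = 22.67

22.67 dB


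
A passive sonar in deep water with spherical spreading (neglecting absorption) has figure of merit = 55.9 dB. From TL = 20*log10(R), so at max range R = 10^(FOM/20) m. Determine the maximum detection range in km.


At max range FOM = TL, so 20*log10(R) = 55.9
R = 10^(55.9/20) = 623.73 m = 0.62 km

0.62 km


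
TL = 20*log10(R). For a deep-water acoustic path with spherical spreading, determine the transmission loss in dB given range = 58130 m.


95.29 dB


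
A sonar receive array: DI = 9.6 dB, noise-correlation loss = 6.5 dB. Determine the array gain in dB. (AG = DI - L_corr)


AG = DI - L_corr = 9.6 - 6.5 = 3.1

3.1 dB


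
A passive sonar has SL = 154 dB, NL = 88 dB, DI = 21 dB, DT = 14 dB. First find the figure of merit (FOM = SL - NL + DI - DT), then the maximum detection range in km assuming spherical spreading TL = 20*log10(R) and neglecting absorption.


Step 1: FOM = SL - NL + DI - DT = 154 - 88 + 21 - 14 = 73 dB
Step 2: at max range FOM = TL = 20*log10(R), so R = 10^(73/20) = 4466.84 m = 4.47 km

4.47 km


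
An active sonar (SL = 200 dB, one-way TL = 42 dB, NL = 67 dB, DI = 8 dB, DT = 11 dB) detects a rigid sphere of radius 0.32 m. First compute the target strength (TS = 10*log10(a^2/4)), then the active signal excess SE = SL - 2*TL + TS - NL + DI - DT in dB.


Step 1: TS = 10*log10(0.32^2/4) = -15.92 dB
Step 2: SE = SL - 2*TL + TS - NL + DI - DT = 200 - 2*42 + (-15.92) - 67 + 8 - 11 = 30.08

30.08 dB


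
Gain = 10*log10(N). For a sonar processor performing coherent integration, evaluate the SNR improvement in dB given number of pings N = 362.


25.59 dB


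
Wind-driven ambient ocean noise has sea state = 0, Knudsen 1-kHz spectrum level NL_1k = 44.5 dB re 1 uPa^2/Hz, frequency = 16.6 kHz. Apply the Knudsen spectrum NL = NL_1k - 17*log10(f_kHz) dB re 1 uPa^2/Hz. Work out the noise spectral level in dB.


NL = NL_1k - 17*log10(f_kHz) = 44.5 - 17*log10(16.6) = 44.5 - (20.74) = 23.76

23.76 dB


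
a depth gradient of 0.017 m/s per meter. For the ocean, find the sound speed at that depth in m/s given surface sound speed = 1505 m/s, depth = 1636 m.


c = 1505 + 0.017 * 1636 = 1532.812

1532.812 m/s


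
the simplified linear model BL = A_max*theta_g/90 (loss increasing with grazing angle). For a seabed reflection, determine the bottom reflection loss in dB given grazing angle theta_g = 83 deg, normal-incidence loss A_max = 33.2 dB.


BL = A_max * theta_g / 90 = 33.2 * 83 / 90 = 30.62

30.62 dB


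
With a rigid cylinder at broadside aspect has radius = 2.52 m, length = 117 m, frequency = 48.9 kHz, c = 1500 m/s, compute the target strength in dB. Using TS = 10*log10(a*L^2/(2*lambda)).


lambda = 1500/48900 = 0.03067 m
TS = 10*log10(2.52*117^2/(2*0.03067)) = 57.5

57.5 dB


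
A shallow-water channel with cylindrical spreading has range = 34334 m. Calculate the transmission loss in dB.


TL = 10*log10(34334) = 45.36

45.36 dB


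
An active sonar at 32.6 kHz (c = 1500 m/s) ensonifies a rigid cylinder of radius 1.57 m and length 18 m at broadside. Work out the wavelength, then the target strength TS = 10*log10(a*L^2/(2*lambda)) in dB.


Step 1: lambda = c/f = 1500/32600 = 0.04601 m
Step 2: TS = 10*log10(a*L^2/(2*lambda)) = 10*log10(1.57*18^2/(2*0.04601)) = 37.43

37.43 dB


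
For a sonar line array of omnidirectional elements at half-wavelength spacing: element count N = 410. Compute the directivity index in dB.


26.13 dB


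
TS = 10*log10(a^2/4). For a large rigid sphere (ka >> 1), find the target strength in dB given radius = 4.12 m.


TS = 10*log10(4.12^2 / 4) = 10*log10(4.2436) = 6.28

6.28 dB


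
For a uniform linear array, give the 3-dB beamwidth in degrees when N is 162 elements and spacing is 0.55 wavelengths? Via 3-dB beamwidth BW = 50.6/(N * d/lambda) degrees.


BW = 50.6 / (162 * 0.55) = 50.6 / 89.1 = 0.57

0.57 deg


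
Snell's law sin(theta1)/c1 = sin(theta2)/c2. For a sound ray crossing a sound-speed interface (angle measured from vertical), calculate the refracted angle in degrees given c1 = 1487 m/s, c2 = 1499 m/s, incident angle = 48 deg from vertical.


48.52 deg


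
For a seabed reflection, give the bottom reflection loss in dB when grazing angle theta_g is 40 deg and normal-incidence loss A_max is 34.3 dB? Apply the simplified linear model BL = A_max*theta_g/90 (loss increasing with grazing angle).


15.24 dB


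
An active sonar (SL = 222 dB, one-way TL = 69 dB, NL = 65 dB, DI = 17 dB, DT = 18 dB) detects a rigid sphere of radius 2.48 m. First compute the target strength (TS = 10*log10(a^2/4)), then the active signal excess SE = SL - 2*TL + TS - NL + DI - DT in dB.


Step 1: TS = 10*log10(2.48^2/4) = 1.87 dB
Step 2: SE = SL - 2*TL + TS - NL + DI - DT = 222 - 2*69 + (1.87) - 65 + 17 - 18 = 19.87

19.87 dB


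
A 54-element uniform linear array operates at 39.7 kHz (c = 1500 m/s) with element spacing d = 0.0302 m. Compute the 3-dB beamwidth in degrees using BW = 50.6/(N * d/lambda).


1.17 deg


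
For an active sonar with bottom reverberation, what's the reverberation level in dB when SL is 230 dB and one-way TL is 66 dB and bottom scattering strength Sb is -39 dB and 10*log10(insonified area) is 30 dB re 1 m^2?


89 dB


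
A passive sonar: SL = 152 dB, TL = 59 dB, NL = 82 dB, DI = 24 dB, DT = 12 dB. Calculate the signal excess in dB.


SE = SL - TL - NL + DI - DT = 152 - 59 - 82 + 24 - 12 = 23

23 dB


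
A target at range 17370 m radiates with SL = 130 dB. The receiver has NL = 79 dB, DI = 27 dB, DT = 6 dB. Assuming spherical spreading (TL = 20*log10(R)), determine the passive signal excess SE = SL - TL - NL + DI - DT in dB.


Step 1: TL = 20*log10(17370) = 84.8 dB
Step 2: SE = 130 - 84.8 - 79 + 27 - 6 = -12.8

-12.8 dB


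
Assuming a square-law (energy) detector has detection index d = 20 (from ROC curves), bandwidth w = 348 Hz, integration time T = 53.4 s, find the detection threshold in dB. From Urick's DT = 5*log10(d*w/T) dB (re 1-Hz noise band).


10.58 dB


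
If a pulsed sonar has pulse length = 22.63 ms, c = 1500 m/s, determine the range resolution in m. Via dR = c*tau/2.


16.9725 m


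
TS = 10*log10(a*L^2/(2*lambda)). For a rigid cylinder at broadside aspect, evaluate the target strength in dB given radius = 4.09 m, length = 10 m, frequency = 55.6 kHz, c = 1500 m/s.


lambda = 1500/55600 = 0.02698 m
TS = 10*log10(4.09*10^2/(2*0.02698)) = 38.8

38.8 dB


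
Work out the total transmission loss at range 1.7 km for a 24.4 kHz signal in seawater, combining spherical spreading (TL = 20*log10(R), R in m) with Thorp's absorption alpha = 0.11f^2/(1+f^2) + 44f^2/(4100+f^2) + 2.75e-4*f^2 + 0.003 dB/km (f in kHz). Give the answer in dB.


Step 1 (Thorp): alpha = 0.11*595.36/(1+595.36) + 44*595.36/(4100+595.36) + 2.75e-4*595.36 + 0.003 = 5.8556 dB/km
Step 2: TL_spread = 20*log10(1700) = 64.61 dB
Step 3: TL_abs = alpha*R = 5.8556 * 1.7 = 9.95 dB
Step 4: TL_total = 64.61 + 9.95 = 74.56

74.56 dB


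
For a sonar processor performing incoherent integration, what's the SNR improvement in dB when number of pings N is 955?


Gain = 5*log10(955) = 14.9

14.9 dB


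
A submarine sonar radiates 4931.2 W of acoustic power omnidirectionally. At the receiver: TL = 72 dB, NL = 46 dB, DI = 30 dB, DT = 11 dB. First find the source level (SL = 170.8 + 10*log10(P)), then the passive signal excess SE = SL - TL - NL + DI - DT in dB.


Step 1: SL = 170.8 + 10*log10(4931.2) = 207.73 dB
Step 2: SE = SL - TL - NL + DI - DT = 207.73 - 72 - 46 + 30 - 11 = 108.73

108.73 dB


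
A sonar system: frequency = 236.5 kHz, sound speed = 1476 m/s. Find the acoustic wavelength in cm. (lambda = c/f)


lambda = c/f = 1476 / 236500 = 0.0062 m = 0.62 cm

0.62 cm


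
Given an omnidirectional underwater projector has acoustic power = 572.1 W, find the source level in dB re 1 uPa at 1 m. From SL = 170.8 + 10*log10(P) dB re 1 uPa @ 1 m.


SL = 170.8 + 10*log10(572.1) = 170.8 + 27.57 = 198.37

198.37 dB


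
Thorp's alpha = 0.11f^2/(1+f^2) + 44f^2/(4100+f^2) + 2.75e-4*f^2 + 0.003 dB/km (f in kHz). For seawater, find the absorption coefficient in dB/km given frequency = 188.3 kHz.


f^2 = 35456.89
alpha = 0.11*35456.89/(1+35456.89) + 44*35456.89/(4100+35456.89) + 2.75e-4*35456.89 + 0.003 = 49.303

49.303 dB/km


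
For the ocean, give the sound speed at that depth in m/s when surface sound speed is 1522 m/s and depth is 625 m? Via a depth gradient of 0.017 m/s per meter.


c = 1522 + 0.017 * 625 = 1532.625

1532.625 m/s


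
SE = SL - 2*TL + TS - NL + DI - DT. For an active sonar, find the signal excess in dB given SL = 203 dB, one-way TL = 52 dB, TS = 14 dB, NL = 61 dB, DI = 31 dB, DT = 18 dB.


SE = SL - 2*TL + TS - NL + DI - DT = 203 - 2*52 + (14) - 61 + 31 - 18 = 65

65 dB


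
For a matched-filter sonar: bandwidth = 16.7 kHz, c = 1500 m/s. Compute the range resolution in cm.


dR = c/(2*BW) = 1500 / (2 * 16.7e3) = 0.0449 m = 4.49 cm

4.49 cm


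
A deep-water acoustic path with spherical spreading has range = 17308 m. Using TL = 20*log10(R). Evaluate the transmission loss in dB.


TL = 20*log10(17308) = 84.76

84.76 dB


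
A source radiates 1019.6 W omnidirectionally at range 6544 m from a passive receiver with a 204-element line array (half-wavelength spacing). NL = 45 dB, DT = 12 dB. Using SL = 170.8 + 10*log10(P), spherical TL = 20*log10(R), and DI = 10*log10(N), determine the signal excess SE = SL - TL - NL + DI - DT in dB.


Step 1: SL = 170.8 + 10*log10(1019.6) = 200.88 dB
Step 2: TL = 20*log10(6544) = 76.32 dB
Step 3: DI = 10*log10(204) = 23.1 dB
Step 4: SE = SL - TL - NL + DI - DT = 200.88 - 76.32 - 45 + 23.1 - 12 = 90.66

90.66 dB


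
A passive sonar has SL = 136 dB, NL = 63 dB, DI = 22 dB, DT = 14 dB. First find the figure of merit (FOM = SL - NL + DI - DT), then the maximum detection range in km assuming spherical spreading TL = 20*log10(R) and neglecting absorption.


Step 1: FOM = SL - NL + DI - DT = 136 - 63 + 22 - 14 = 81 dB
Step 2: at max range FOM = TL = 20*log10(R), so R = 10^(81/20) = 11220.18 m = 11.22 km

11.22 km


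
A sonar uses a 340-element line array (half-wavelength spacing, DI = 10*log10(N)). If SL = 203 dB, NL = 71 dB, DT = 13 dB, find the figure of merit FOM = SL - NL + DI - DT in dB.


Step 1: DI = 10*log10(340) = 25.31 dB
Step 2: FOM = SL - NL + DI - DT = 203 - 71 + 25.31 - 13 = 144.31

144.31 dB


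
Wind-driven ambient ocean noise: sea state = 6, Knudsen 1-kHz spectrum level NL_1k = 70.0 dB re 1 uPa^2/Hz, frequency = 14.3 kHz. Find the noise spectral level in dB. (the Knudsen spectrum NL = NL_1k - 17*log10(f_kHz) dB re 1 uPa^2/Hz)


NL = NL_1k - 17*log10(f_kHz) = 70.0 - 17*log10(14.3) = 70.0 - (19.64) = 50.36

50.36 dB


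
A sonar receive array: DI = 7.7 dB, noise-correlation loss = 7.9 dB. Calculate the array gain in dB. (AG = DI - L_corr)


-0.2 dB


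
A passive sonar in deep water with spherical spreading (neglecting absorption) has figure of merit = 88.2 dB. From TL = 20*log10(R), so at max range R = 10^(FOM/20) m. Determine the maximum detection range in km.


25.7 km


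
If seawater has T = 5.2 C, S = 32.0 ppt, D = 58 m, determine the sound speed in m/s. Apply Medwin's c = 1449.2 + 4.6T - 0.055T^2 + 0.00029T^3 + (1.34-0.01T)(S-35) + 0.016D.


1468.74 m/s


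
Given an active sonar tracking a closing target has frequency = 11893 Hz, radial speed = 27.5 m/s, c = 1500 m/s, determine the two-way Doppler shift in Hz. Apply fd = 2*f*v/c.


fd = 2*f*v/c = 2 * 11893 * 27.5 / 1500 = 436.08

436.08 Hz


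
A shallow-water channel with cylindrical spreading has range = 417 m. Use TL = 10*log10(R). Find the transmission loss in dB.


26.2 dB


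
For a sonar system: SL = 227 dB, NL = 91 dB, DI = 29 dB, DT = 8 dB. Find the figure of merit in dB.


FOM = SL - NL + DI - DT = 227 - 91 + 29 - 8 = 157

157 dB


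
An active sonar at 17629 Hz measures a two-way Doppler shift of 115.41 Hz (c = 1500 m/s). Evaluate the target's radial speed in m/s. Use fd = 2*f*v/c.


From fd = 2*f*v/c, v = c*fd/(2*f) = 1500 * 115.41 / (2*17629) = 4.91

4.91 m/s


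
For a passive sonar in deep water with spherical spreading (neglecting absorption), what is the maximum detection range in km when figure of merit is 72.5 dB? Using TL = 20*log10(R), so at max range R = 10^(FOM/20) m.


4.22 km


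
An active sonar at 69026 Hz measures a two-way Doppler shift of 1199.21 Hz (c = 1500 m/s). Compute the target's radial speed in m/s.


From fd = 2*f*v/c, v = c*fd/(2*f) = 1500 * 1199.21 / (2*69026) = 13.03

13.03 m/s


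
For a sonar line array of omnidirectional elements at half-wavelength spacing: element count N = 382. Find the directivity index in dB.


25.82 dB


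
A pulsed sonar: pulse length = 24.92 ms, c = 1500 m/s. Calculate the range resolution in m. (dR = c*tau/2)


18.69 m


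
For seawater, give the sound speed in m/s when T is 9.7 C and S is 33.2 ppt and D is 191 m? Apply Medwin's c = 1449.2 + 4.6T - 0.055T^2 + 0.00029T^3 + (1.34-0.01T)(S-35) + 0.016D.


1489.73 m/s


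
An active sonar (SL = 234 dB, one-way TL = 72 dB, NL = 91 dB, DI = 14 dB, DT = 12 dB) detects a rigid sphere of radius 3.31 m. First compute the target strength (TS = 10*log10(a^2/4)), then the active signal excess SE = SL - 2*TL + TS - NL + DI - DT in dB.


Step 1: TS = 10*log10(3.31^2/4) = 4.38 dB
Step 2: SE = SL - 2*TL + TS - NL + DI - DT = 234 - 2*72 + (4.38) - 91 + 14 - 12 = 5.38

5.38 dB


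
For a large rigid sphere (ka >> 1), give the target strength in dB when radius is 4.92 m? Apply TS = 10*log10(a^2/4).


7.82 dB


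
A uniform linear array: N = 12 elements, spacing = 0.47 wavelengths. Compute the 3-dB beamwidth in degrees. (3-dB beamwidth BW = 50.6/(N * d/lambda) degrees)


BW = 50.6 / (12 * 0.47) = 50.6 / 5.64 = 8.97

8.97 deg


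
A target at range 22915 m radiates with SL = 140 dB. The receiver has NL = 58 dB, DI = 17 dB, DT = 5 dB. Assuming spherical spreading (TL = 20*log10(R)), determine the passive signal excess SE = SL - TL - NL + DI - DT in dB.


Step 1: TL = 20*log10(22915) = 87.2 dB
Step 2: SE = 140 - 87.2 - 58 + 17 - 5 = 6.8

6.8 dB


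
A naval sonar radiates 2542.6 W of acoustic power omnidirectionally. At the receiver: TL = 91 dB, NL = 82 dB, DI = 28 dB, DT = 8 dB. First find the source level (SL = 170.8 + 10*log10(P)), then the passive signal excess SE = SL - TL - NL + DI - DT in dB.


Step 1: SL = 170.8 + 10*log10(2542.6) = 204.85 dB
Step 2: SE = SL - TL - NL + DI - DT = 204.85 - 91 - 82 + 28 - 8 = 51.85

51.85 dB


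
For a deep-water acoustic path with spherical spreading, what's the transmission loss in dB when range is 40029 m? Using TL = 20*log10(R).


TL = 20*log10(40029) = 92.05

92.05 dB


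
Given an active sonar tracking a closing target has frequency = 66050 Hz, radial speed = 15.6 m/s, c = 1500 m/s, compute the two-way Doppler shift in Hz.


fd = 2*f*v/c = 2 * 66050 * 15.6 / 1500 = 1373.84

1373.84 Hz


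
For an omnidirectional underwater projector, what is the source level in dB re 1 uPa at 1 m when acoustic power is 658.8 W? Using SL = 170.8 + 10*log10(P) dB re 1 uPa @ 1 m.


SL = 170.8 + 10*log10(658.8) = 170.8 + 28.19 = 198.99

198.99 dB


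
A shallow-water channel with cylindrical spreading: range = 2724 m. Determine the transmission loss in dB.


TL = 10*log10(2724) = 34.35

34.35 dB


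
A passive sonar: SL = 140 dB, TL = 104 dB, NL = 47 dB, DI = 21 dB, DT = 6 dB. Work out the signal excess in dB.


SE = SL - TL - NL + DI - DT = 140 - 104 - 47 + 21 - 6 = 4

4 dB


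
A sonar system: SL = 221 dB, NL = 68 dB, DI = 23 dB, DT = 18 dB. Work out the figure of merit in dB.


FOM = SL - NL + DI - DT = 221 - 68 + 23 - 18 = 158

158 dB


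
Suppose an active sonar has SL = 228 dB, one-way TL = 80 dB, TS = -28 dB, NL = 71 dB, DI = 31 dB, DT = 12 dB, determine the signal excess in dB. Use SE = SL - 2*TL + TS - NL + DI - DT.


SE = SL - 2*TL + TS - NL + DI - DT = 228 - 2*80 + (-28) - 71 + 31 - 12 = -12

-12 dB


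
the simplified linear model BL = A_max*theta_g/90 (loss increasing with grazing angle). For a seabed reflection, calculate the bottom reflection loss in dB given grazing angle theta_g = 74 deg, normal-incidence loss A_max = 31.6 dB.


25.98 dB


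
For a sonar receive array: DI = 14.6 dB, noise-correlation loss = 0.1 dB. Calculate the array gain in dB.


14.5 dB


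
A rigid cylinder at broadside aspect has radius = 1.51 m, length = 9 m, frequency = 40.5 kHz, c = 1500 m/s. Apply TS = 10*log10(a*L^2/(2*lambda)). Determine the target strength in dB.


32.18 dB


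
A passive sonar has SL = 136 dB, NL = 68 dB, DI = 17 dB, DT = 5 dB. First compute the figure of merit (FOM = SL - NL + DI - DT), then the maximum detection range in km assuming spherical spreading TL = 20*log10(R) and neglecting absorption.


Step 1: FOM = SL - NL + DI - DT = 136 - 68 + 17 - 5 = 80 dB
Step 2: at max range FOM = TL = 20*log10(R), so R = 10^(80/20) = 10000.0 m = 10.0 km

10.0 km


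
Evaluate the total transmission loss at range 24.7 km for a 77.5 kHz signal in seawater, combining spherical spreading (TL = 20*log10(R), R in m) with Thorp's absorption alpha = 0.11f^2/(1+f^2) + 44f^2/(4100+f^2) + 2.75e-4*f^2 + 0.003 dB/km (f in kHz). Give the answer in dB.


Step 1 (Thorp): alpha = 0.11*6006.25/(1+6006.25) + 44*6006.25/(4100+6006.25) + 2.75e-4*6006.25 + 0.003 = 27.9144 dB/km
Step 2: TL_spread = 20*log10(24700) = 87.85 dB
Step 3: TL_abs = alpha*R = 27.9144 * 24.7 = 689.49 dB
Step 4: TL_total = 87.85 + 689.49 = 777.34

777.34 dB


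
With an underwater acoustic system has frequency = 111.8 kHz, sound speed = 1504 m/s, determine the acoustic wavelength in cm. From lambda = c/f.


lambda = c/f = 1504 / 111800 = 0.0135 m = 1.35 cm

1.35 cm


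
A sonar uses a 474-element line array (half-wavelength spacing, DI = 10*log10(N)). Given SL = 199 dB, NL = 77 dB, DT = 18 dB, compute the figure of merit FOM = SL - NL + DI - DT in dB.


Step 1: DI = 10*log10(474) = 26.76 dB
Step 2: FOM = SL - NL + DI - DT = 199 - 77 + 26.76 - 18 = 130.76

130.76 dB


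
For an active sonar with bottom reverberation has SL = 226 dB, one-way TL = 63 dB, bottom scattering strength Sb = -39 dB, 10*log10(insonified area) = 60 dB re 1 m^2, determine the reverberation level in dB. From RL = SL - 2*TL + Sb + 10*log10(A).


RL = SL - 2*TL + Sb + 10*log10(A) = 226 - 2*63 + (-39) + 60 = 121

121 dB
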